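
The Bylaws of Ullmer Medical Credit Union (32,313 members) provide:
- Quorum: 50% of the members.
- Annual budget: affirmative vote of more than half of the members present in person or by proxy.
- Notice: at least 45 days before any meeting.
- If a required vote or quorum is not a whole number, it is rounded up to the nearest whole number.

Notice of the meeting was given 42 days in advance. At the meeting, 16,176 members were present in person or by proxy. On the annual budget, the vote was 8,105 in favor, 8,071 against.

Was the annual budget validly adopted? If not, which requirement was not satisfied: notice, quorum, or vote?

Notice: 42 days given; 45 required. Not satisfied.
Quorum: 50% of 32,313 = 16,156.50, rounded up to 16,157; 16,176 present. Satisfied.
Vote: requires a majority of those present (16,176); a majority of 16176 is 8089, so 8,089 needed; 8,105 in favor. Satisfied.

Invalid — notice requirement not satisfied.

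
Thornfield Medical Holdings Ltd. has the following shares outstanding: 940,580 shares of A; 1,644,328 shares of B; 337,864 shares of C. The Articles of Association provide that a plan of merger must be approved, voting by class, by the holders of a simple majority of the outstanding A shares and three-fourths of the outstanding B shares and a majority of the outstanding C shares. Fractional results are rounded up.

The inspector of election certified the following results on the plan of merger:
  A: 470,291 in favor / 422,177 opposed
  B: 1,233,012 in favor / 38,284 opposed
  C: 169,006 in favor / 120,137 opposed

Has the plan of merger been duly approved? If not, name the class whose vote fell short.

A: a majority of 940580 is 470291; 470,291 required, 470,291 in favor — approved.
B: 3/4 of 1644328 = 1233246; 1,233,246 required, 1,233,012 in favor — not approved.
C: a majority of 337864 is 168933; 168,933 required, 169,006 in favor — approved.

Not approved — the B shares did not give the required vote.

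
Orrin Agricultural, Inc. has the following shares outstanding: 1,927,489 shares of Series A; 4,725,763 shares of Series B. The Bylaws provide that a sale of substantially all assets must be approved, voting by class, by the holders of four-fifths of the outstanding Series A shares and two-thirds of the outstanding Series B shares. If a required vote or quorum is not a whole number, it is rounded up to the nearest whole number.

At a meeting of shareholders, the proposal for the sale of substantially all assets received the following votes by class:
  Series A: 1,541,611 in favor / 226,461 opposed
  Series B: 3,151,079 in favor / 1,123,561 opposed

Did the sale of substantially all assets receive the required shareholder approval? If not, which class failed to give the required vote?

Series A: 4/5 of 1927489 = 1541991.20, rounded up to 1541992; 1,541,992 required, 1,541,611 in favor — not approved.
Series B: 2/3 of 4725763 = 3150508.67, rounded up to 3150509; 3,150,509 required, 3,151,079 in favor — approved.

Not approved — the Series A shares did not give the required vote.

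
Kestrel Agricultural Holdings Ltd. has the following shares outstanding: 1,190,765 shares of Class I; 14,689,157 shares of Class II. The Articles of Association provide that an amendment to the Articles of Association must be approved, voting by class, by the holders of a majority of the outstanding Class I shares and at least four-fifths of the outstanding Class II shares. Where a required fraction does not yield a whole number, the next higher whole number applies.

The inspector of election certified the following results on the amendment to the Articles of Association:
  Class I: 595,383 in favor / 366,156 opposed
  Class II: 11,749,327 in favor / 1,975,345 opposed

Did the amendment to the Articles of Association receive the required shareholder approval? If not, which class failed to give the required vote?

Class I: a majority of 1190765 is 595383; 595,383 required, 595,383 in favor — approved.
Class II: 4/5 of 14689157 = 11751325.60, rounded up to 11751326; 11,751,326 required, 11,749,327 in favor — not approved.

Not approved — the Class II shares did not give the required vote.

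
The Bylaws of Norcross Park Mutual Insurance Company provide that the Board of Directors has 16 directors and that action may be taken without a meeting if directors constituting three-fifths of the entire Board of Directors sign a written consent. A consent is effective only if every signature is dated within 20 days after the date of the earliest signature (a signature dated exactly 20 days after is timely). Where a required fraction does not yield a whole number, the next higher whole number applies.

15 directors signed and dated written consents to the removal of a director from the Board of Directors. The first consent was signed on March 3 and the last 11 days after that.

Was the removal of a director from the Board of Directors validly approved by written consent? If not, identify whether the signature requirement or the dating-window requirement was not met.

Signatures required: three-fifths of 16 — 3/5 of 16 = 9.60, rounded up to 10, so 10 needed; 15 signed. Sufficient.
Dating window: the latest signature is 11 days after the earliest; the limit is 20 days. Within the window.

Effective — both the signature and dating-window requirements are satisfied.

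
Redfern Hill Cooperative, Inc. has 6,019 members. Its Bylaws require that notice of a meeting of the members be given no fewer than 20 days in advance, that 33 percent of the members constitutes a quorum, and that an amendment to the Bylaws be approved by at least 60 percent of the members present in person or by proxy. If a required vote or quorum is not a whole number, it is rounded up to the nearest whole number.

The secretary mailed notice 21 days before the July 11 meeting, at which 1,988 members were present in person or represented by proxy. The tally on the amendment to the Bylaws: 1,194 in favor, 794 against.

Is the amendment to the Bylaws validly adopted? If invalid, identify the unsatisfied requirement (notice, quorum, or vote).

Notice: 21 days given; 20 required. Satisfied.
Quorum: 33% of 6,019 = 1,986.27, rounded up to 1,987; 1,988 present. Satisfied.
Vote: requires three-fifths of those present (1,988); 3/5 of 1988 = 1192.80, rounded up to 1193, so 1,193 needed; 1,194 in favor. Satisfied.

Valid — all requirements satisfied.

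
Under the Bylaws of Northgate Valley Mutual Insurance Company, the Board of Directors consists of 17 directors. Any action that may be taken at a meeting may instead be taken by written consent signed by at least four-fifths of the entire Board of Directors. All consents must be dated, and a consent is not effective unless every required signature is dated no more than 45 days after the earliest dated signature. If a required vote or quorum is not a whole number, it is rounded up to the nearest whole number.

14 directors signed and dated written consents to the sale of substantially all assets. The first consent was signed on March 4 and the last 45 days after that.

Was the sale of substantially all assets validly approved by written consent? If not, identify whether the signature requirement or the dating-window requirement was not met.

Signatures required: at least four-fifths of 17 — 4/5 of 17 = 13.60, rounded up to 14, so 14 needed; 14 signed. Sufficient.
Dating window: the latest signature is 45 days after the earliest; the limit is 45 days. Within the window.

Effective — both the signature and dating-window requirements are satisfied.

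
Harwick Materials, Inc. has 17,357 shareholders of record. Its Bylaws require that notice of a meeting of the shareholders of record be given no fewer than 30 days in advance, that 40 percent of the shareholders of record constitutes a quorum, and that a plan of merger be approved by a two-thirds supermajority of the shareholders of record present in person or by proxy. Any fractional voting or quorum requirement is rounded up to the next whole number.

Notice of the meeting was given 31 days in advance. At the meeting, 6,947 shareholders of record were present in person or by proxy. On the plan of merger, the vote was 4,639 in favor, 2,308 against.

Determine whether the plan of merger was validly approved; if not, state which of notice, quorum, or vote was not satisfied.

Notice: 31 days given; 30 required. Satisfied.
Quorum: 40% of 17,357 = 6,942.80, rounded up to 6,943; 6,947 present. Satisfied.
Vote: requires two-thirds of those present (6,947); 2/3 of 6947 = 4631.33, rounded up to 4632, so 4,632 needed; 4,639 in favor. Satisfied.

Valid — all requirements satisfied.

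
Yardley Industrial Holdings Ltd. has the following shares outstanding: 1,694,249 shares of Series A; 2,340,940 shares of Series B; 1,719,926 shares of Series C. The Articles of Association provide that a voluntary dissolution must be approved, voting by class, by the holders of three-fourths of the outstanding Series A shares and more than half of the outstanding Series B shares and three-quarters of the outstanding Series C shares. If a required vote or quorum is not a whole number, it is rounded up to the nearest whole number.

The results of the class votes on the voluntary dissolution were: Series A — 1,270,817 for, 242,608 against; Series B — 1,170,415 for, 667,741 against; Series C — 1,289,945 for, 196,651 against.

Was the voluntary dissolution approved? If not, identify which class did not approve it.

Series A: 3/4 of 1694249 = 1270686.75, rounded up to 1270687; 1,270,687 required, 1,270,817 in favor — approved.
Series B: a majority of 2340940 is 1170471; 1,170,471 required, 1,170,415 in favor — not approved.
Series C: 3/4 of 1719926 = 1289944.50, rounded up to 1289945; 1,289,945 required, 1,289,945 in favor — approved.

Not approved — the Series B shares did not give the required vote.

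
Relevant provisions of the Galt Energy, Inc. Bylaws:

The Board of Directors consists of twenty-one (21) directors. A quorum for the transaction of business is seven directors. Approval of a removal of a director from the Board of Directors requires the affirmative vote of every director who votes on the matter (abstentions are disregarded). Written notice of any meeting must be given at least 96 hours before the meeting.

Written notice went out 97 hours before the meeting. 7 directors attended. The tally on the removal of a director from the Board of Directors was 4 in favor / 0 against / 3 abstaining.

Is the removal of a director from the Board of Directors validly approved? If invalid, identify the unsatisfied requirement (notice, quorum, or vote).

Notice: 97 hours given; 96 required (97 ≥ 96). Satisfied.
Quorum: 7 present; quorum is 7. Satisfied.
Vote: the removal of a director from the Board of Directors requires the unanimous vote of the votes cast (7 present − 3 abstaining = 4). Unanimous means all 4, so 4 affirmative votes are needed; 4 voted in favor. Satisfied.

Valid — all requirements satisfied.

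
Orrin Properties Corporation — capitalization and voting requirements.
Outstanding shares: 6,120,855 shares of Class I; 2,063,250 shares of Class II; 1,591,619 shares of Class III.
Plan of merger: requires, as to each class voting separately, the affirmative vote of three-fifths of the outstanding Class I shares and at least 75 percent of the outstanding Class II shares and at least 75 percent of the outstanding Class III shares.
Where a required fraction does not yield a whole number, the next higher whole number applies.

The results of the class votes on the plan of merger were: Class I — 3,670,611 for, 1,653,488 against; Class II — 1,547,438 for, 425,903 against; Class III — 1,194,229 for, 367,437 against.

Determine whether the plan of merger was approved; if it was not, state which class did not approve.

Not approved — the Class I shares did not give the required vote.

Class I: 3/5 of 6120855 = 3672513; 3,672,513 required, 3,670,611 in favor — not approved.
Class II: 3/4 of 2063250 = 1547437.50, rounded up to 1547438; 1,547,438 required, 1,547,438 in favor — approved.
Class III: 3/4 of 1591619 = 1193714.25, rounded up to 1193715; 1,193,715 required, 1,194,229 in favor — approved.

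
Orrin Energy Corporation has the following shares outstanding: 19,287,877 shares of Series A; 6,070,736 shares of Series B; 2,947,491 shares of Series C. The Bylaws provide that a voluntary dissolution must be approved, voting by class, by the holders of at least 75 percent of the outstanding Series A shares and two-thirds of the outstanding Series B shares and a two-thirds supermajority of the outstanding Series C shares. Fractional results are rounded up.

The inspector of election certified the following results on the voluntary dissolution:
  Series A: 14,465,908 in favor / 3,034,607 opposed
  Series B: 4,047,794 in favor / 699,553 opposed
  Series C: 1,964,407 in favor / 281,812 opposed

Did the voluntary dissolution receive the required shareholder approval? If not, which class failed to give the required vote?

Not approved — the Series C shares did not give the required vote.

Series A: 3/4 of 19287877 = 14465907.75, rounded up to 14465908; 14,465,908 required, 14,465,908 in favor — approved.
Series B: 2/3 of 6070736 = 4047157.33, rounded up to 4047158; 4,047,158 required, 4,047,794 in favor — approved.
Series C: 2/3 of 2947491 = 1964994; 1,964,994 required, 1,964,407 in favor — not approved.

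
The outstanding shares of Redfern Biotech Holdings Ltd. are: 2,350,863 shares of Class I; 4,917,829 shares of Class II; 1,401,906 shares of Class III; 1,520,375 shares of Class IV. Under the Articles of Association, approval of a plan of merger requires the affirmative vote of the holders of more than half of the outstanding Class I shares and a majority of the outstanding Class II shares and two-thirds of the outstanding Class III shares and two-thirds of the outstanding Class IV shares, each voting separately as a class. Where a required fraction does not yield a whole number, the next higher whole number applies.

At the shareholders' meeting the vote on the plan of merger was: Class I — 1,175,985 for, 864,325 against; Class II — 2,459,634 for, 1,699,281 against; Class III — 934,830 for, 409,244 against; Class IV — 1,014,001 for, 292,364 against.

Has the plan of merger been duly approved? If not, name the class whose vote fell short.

Class I: a majority of 2350863 is 1175432; 1,175,432 required, 1,175,985 in favor — approved.
Class II: a majority of 4917829 is 2458915; 2,458,915 required, 2,459,634 in favor — approved.
Class III: 2/3 of 1401906 = 934604; 934,604 required, 934,830 in favor — approved.
Class IV: 2/3 of 1520375 = 1013583.33, rounded up to 1013584; 1,013,584 required, 1,014,001 in favor — approved.

Approved — every class gave the required vote.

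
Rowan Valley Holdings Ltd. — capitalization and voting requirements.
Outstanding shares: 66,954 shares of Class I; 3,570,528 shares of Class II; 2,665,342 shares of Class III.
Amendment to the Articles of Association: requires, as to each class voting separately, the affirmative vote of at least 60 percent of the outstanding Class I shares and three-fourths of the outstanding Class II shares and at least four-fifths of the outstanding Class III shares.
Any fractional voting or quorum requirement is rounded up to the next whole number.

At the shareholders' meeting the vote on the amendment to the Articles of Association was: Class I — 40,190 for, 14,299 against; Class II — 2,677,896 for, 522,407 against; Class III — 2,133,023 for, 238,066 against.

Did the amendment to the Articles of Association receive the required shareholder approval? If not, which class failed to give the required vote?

Approved — every class gave the required vote.

Class I: 3/5 of 66954 = 40172.40, rounded up to 40173; 40,173 required, 40,190 in favor — approved.
Class II: 3/4 of 3570528 = 2677896; 2,677,896 required, 2,677,896 in favor — approved.
Class III: 4/5 of 2665342 = 2132273.60, rounded up to 2132274; 2,132,274 required, 2,133,023 in favor — approved.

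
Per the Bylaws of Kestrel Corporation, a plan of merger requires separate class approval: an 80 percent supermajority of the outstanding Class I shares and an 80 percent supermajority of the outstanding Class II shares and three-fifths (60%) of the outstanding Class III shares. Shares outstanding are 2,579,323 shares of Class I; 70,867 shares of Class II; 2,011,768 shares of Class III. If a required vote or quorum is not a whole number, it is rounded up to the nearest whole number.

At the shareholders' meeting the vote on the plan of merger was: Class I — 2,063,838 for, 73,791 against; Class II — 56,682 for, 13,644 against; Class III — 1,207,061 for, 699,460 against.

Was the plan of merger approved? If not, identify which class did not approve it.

Class I: 4/5 of 2579323 = 2063458.40, rounded up to 2063459; 2,063,459 required, 2,063,838 in favor — approved.
Class II: 4/5 of 70867 = 56693.60, rounded up to 56694; 56,694 required, 56,682 in favor — not approved.
Class III: 3/5 of 2011768 = 1207060.80, rounded up to 1207061; 1,207,061 required, 1,207,061 in favor — approved.

Not approved — the Class II shares did not give the required vote.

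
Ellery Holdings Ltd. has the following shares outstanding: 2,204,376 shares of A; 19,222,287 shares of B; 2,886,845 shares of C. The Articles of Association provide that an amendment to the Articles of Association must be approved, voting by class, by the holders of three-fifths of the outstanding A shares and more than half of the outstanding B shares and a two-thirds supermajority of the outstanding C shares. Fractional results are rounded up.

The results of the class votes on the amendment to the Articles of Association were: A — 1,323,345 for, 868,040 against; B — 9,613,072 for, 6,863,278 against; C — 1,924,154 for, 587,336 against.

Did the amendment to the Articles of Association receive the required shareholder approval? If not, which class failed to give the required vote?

A: 3/5 of 2204376 = 1322625.60, rounded up to 1322626; 1,322,626 required, 1,323,345 in favor — approved.
B: a majority of 19222287 is 9611144; 9,611,144 required, 9,613,072 in favor — approved.
C: 2/3 of 2886845 = 1924563.33, rounded up to 1924564; 1,924,564 required, 1,924,154 in favor — not approved.

Not approved — the C shares did not give the required vote.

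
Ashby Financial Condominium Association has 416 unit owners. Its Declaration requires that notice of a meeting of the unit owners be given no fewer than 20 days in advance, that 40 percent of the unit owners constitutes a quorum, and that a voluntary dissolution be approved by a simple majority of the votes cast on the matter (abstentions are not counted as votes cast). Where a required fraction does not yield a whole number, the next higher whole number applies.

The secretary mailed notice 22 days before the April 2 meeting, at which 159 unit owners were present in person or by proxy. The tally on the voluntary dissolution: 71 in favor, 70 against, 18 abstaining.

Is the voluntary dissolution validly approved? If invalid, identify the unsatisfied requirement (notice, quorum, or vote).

Invalid — quorum requirement not satisfied.

Notice: 22 days given; 20 required. Satisfied.
Quorum: 40% of 416 = 166.40, rounded up to 167; 159 present. Not satisfied.
Vote: requires a majority of the votes cast (159 − 18 abstaining = 141); a majority of 141 is 71, so 71 needed; 71 in favor. Satisfied.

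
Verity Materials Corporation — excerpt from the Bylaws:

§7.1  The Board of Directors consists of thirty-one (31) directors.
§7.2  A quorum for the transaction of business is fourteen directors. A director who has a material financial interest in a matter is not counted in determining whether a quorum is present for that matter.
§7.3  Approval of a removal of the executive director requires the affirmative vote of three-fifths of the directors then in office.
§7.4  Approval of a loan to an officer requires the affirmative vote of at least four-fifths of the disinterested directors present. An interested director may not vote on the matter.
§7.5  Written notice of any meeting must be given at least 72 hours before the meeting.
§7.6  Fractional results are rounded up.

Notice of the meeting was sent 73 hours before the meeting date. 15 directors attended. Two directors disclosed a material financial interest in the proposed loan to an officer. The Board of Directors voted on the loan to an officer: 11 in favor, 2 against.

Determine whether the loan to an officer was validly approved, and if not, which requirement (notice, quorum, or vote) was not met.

Invalid — quorum requirement not satisfied.

Notice: 73 hours given; 72 required (73 ≥ 72). Satisfied.
Quorum: 15 present, but the 2 interested directors do not count, leaving 13. Quorum is 14. Not satisfied.
Vote: the loan to an officer requires four-fifths of the disinterested directors present (15 − 2 = 13). 4/5 of 13 = 10.40, rounded up to 11, so 11 affirmative votes are needed; 11 voted in favor. Satisfied. (Moot — without a quorum no business can be validly transacted.)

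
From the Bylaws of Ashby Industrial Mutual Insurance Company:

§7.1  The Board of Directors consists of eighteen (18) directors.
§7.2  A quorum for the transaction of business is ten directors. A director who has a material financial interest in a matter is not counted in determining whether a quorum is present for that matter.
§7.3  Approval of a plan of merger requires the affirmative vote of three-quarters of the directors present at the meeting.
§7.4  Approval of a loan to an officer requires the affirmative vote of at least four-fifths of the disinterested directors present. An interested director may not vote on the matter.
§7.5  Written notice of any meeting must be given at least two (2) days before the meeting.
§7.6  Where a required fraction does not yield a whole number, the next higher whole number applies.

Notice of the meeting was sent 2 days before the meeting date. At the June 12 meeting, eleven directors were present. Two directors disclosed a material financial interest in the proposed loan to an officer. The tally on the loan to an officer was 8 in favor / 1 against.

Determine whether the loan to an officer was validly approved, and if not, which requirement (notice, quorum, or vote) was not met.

Invalid — quorum requirement not satisfied.

Notice: 2 days given; 2 required (2 ≥ 2). Satisfied.
Quorum: 11 present, but the 2 interested directors do not count, leaving 9. Quorum is 10. Not satisfied.
Vote: the loan to an officer requires four-fifths of the disinterested directors present (11 − 2 = 9). 4/5 of 9 = 7.20, rounded up to 8, so 8 affirmative votes are needed; 8 voted in favor. Satisfied. (Moot — without a quorum no business can be validly transacted.)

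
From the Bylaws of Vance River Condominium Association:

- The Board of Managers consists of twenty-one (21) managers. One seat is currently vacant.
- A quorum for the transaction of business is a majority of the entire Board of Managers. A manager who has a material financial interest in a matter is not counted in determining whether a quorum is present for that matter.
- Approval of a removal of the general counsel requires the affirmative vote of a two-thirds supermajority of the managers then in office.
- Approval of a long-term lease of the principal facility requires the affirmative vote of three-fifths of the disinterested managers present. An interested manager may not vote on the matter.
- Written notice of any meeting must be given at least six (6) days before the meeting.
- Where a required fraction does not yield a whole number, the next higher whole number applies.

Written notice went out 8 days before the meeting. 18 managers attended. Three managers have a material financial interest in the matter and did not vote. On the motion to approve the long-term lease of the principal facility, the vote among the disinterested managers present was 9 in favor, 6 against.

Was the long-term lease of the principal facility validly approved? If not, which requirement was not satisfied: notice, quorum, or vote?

Valid — all requirements satisfied.

Notice: 8 days given; 6 required (8 ≥ 6). Satisfied.
Quorum: 18 present, but the 3 interested managers do not count, leaving 15. Quorum is 11. Satisfied.
Vote: the long-term lease of the principal facility requires three-fifths of the disinterested managers present (18 − 3 = 15). 3/5 of 15 = 9, so 9 affirmative votes are needed; 9 voted in favor. Satisfied.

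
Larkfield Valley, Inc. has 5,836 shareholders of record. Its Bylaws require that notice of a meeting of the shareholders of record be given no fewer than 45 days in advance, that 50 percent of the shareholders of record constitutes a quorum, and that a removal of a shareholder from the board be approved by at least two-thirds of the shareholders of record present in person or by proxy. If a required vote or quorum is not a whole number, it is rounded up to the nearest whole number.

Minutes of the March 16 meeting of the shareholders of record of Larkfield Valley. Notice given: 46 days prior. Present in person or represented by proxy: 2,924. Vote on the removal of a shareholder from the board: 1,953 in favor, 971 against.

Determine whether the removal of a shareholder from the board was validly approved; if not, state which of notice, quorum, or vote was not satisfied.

Notice: 46 days given; 45 required. Satisfied.
Quorum: 50% of 5,836 = 2,918; 2,924 present. Satisfied.
Vote: requires two-thirds of those present (2,924); 2/3 of 2924 = 1949.33, rounded up to 1950, so 1,950 needed; 1,953 in favor. Satisfied.

Valid — all requirements satisfied.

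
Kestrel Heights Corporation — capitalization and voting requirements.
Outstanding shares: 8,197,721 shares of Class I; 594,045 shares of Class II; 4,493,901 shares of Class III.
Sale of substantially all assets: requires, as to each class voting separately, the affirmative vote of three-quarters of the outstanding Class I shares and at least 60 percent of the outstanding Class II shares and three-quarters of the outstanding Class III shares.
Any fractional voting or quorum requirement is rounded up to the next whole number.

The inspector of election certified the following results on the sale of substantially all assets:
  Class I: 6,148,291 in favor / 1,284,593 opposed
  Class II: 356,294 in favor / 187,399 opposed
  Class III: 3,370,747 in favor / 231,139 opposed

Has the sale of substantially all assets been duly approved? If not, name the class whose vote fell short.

Not approved — the Class II shares did not give the required vote.

Class I: 3/4 of 8197721 = 6148290.75, rounded up to 6148291; 6,148,291 required, 6,148,291 in favor — approved.
Class II: 3/5 of 594045 = 356427; 356,427 required, 356,294 in favor — not approved.
Class III: 3/4 of 4493901 = 3370425.75, rounded up to 3370426; 3,370,426 required, 3,370,747 in favor — approved.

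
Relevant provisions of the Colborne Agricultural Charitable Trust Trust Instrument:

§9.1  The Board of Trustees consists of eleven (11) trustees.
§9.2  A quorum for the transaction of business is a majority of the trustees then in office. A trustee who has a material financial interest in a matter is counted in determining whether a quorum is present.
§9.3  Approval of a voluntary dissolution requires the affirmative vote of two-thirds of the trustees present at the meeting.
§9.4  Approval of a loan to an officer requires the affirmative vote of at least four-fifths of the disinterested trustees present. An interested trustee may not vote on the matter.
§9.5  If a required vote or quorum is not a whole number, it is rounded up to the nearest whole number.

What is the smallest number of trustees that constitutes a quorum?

A majority of 11 is 6.

6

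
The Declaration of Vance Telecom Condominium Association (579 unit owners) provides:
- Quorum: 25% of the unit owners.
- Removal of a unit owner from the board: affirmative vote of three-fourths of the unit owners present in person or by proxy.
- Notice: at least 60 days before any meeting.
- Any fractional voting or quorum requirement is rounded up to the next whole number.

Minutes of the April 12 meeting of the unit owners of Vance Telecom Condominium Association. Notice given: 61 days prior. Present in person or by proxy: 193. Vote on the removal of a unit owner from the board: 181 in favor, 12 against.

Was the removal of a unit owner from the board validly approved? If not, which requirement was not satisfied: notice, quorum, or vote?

Notice: 61 days given; 60 required. Satisfied.
Quorum: 25% of 579 = 144.75, rounded up to 145; 193 present. Satisfied.
Vote: requires three-fourths of those present (193); 3/4 of 193 = 144.75, rounded up to 145, so 145 needed; 181 in favor. Satisfied.

Valid — all requirements satisfied.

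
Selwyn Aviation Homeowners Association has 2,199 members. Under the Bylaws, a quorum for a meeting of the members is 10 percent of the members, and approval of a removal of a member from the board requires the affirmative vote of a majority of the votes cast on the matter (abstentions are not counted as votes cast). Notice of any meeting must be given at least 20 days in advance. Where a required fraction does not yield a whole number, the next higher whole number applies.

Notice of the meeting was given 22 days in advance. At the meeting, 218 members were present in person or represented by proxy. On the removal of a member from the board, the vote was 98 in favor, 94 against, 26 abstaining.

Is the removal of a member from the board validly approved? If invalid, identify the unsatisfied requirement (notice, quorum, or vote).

Notice: 22 days given; 20 required. Satisfied.
Quorum: 10% of 2,199 = 219.90, rounded up to 220; 218 present. Not satisfied.
Vote: requires a majority of the votes cast (218 − 26 abstaining = 192); a majority of 192 is 97, so 97 needed; 98 in favor. Satisfied.

Invalid — quorum requirement not satisfied.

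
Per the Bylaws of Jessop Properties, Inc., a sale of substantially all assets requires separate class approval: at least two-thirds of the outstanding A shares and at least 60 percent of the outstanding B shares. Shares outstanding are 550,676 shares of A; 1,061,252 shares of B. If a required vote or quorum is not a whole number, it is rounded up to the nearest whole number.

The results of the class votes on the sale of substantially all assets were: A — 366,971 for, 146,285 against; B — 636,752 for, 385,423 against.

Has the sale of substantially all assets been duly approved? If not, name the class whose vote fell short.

A: 2/3 of 550676 = 367117.33, rounded up to 367118; 367,118 required, 366,971 in favor — not approved.
B: 3/5 of 1061252 = 636751.20, rounded up to 636752; 636,752 required, 636,752 in favor — approved.

Not approved — the A shares did not give the required vote.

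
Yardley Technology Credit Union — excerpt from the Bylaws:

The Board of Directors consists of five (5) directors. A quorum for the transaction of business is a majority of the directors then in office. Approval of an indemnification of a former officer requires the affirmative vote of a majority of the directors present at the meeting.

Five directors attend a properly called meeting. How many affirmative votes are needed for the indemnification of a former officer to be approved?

The indemnification of a former officer requires a majority of the directors present (5).
A majority of 5 is 3.

3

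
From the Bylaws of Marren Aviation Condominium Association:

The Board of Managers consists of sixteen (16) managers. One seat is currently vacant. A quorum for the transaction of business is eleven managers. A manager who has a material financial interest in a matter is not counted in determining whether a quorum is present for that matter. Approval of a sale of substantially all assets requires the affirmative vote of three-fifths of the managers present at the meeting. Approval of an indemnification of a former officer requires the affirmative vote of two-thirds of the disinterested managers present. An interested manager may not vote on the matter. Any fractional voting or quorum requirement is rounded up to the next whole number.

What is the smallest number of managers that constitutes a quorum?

The quorum is fixed at 11.

11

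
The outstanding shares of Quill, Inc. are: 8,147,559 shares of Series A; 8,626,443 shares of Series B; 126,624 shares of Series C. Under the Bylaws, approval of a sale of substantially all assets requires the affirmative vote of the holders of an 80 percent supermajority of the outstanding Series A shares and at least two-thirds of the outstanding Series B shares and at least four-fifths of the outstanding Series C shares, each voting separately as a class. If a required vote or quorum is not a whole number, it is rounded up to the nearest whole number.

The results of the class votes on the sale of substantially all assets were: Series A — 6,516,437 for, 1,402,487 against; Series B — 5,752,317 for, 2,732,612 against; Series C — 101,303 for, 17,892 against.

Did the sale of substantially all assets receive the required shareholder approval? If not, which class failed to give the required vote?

Not approved — the Series A shares did not give the required vote.

Series A: 4/5 of 8147559 = 6518047.20, rounded up to 6518048; 6,518,048 required, 6,516,437 in favor — not approved.
Series B: 2/3 of 8626443 = 5750962; 5,750,962 required, 5,752,317 in favor — approved.
Series C: 4/5 of 126624 = 101299.20, rounded up to 101300; 101,300 required, 101,303 in favor — approved.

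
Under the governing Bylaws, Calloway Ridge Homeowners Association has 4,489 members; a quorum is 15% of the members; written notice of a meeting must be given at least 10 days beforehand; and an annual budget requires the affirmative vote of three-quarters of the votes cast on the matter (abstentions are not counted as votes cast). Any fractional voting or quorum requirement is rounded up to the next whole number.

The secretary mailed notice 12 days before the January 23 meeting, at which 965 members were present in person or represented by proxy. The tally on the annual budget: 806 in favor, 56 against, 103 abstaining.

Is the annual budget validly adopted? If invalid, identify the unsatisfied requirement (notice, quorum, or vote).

Valid — all requirements satisfied.

Notice: 12 days given; 10 required. Satisfied.
Quorum: 15% of 4,489 = 673.35, rounded up to 674; 965 present. Satisfied.
Vote: requires three-fourths of the votes cast (965 − 103 abstaining = 862); 3/4 of 862 = 646.50, rounded up to 647, so 647 needed; 806 in favor. Satisfied.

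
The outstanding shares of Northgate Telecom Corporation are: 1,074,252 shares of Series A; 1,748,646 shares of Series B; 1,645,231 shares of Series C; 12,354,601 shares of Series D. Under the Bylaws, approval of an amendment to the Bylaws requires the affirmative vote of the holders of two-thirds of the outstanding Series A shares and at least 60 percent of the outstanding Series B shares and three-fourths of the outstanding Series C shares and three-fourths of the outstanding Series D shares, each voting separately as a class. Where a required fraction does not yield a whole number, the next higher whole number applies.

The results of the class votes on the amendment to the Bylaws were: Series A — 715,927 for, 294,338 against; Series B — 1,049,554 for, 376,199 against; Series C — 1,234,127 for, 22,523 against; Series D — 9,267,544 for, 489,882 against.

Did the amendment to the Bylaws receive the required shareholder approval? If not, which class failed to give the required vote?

Not approved — the Series A shares did not give the required vote.

Series A: 2/3 of 1074252 = 716168; 716,168 required, 715,927 in favor — not approved.
Series B: 3/5 of 1748646 = 1049187.60, rounded up to 1049188; 1,049,188 required, 1,049,554 in favor — approved.
Series C: 3/4 of 1645231 = 1233923.25, rounded up to 1233924; 1,233,924 required, 1,234,127 in favor — approved.
Series D: 3/4 of 12354601 = 9265950.75, rounded up to 9265951; 9,265,951 required, 9,267,544 in favor — approved.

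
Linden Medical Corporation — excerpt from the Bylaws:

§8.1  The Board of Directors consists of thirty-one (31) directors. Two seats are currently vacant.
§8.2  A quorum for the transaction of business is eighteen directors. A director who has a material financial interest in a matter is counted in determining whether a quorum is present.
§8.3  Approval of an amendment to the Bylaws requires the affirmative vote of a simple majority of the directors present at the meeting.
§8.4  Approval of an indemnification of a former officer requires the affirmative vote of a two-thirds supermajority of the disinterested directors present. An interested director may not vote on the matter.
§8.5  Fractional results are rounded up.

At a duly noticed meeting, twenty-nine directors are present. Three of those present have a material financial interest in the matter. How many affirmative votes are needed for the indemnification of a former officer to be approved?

18

The indemnification of a former officer requires two-thirds of the disinterested directors present (29 − 3 = 26).
2/3 of 26 = 17.33, rounded up to 18.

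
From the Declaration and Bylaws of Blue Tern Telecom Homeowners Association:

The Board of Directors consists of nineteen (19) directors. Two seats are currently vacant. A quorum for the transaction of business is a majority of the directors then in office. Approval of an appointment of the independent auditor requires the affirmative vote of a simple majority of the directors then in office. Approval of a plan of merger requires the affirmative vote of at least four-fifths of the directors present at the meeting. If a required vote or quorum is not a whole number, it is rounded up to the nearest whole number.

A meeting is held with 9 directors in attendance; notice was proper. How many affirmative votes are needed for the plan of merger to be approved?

The plan of merger requires four-fifths of the directors present (9).
4/5 of 9 = 7.20, rounded up to 8.

8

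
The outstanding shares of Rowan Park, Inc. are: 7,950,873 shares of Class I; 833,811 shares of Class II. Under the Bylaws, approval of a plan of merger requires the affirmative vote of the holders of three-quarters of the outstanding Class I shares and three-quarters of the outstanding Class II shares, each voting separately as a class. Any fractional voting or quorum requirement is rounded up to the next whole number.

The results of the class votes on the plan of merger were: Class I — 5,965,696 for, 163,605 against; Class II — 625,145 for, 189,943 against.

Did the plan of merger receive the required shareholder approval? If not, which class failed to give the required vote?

Class I: 3/4 of 7950873 = 5963154.75, rounded up to 5963155; 5,963,155 required, 5,965,696 in favor — approved.
Class II: 3/4 of 833811 = 625358.25, rounded up to 625359; 625,359 required, 625,145 in favor — not approved.

Not approved — the Class II shares did not give the required vote.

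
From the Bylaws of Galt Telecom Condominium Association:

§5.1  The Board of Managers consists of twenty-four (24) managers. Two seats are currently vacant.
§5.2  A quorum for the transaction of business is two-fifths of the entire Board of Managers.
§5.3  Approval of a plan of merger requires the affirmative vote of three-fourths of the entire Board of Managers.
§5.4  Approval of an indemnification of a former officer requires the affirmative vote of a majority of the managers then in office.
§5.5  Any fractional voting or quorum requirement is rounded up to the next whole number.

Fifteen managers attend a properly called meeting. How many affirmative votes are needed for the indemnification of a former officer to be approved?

The indemnification of a former officer requires a majority of the managers then in office (22).
A majority of 22 is 12.

12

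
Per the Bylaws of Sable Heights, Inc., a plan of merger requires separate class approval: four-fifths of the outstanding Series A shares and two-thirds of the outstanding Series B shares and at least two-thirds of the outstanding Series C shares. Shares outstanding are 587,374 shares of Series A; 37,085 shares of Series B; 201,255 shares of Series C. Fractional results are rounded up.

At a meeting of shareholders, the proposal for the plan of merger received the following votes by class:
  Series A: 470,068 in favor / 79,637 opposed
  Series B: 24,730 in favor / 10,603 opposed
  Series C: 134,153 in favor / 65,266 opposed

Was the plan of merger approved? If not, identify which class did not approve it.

Not approved — the Series C shares did not give the required vote.

Series A: 4/5 of 587374 = 469899.20, rounded up to 469900; 469,900 required, 470,068 in favor — approved.
Series B: 2/3 of 37085 = 24723.33, rounded up to 24724; 24,724 required, 24,730 in favor — approved.
Series C: 2/3 of 201255 = 134170; 134,170 required, 134,153 in favor — not approved.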